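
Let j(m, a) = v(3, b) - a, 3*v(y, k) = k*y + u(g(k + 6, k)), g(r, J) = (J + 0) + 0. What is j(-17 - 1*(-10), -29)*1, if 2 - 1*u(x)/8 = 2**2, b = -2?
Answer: 65/3 ≈ 21.667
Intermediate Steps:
g(r, J) = J (g(r, J) = J + 0 = J)
u(x) = -16 (u(x) = 16 - 8*2**2 = 16 - 8*4 = 16 - 32 = -16)
v(y, k) = -16/3 + k*y/3 (v(y, k) = (k*y - 16)/3 = (-16 + k*y)/3 = -16/3 + k*y/3)
j(m, a) = -22/3 - a (j(m, a) = (-16/3 + (1/3)*(-2)*3) - a = (-16/3 - 2) - a = -22/3 - a)
j(-17 - 1*(-10), -29)*1 = (-22/3 - 1*(-29))*1 = (-22/3 + 29)*1 = (65/3)*1 = 65/3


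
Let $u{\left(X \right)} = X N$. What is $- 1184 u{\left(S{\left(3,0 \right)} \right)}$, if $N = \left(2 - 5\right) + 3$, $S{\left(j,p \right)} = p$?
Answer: $0$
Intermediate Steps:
$N = 0$ ($N = -3 + 3 = 0$)
$u{\left(X \right)} = 0$ ($u{\left(X \right)} = X 0 = 0$)
$- 1184 u{\left(S{\left(3,0 \right)} \right)} = \left(-1184\right) 0 = 0$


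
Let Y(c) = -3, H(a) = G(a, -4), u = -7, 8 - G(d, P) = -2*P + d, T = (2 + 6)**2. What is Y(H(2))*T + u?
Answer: -199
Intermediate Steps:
T = 64 (T = 8**2 = 64)
G(d, P) = 8 - d + 2*P (G(d, P) = 8 - (-2*P + d) = 8 - (d - 2*P) = 8 + (-d + 2*P) = 8 - d + 2*P)
H(a) = -a (H(a) = 8 - a + 2*(-4) = 8 - a - 8 = -a)
Y(H(2))*T + u = -3*64 - 7 = -192 - 7 = -199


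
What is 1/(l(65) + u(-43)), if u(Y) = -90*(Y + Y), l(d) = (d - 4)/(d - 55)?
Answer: 10/77461 ≈ 0.00012910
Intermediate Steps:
l(d) = (-4 + d)/(-55 + d)
u(Y) = -180*Y
1/(l(65) + u(-43)) = 1/((-4 + 65)/(-55 + 65) - 180*(-43)) = 1/(61/10 + 7740) = 1/(77461/10) = 10/77461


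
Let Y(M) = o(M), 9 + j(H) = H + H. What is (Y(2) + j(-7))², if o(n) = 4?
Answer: 361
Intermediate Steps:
j(H) = -9 + 2*H (j(H) = -9 + (H + H) = -9 + 2*H)
Y(M) = 4
(Y(2) + j(-7))² = (4 + (-9 + 2*(-7)))² = (4 + (-9 - 14))² = (4 - 23)² = (-19)² = 361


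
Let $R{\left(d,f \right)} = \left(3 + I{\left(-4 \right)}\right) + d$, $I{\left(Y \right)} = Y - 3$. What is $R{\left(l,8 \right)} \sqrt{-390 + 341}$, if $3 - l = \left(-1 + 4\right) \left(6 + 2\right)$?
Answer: $- 175 i \approx - 175.0 i$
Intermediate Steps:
$I{\left(Y \right)} = -3 + Y$ ($I{\left(Y \right)} = Y - 3 = -3 + Y$)
$l = -21$ ($l = 3 - \left(-1 + 4\right) \left(6 + 2\right) = 3 - 3 \cdot 8 = 3 - 24 = -21$)
$R{\left(d,f \right)} = -4 + d$ ($R{\left(d,f \right)} = \left(3 - 7\right) + d = -4 + d$)
$R{\left(l,8 \right)} \sqrt{-390 + 341} = \left(-4 - 21\right) \sqrt{-390 + 341} = - 25 \sqrt{-49} = - 25 \cdot 7 i = - 175 i$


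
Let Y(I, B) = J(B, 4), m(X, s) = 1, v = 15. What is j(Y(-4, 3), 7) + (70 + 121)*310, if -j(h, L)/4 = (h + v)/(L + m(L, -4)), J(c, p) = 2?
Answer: 118403/2 ≈ 59202.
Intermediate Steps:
Y(I, B) = 2
j(h, L) = -4*(15 + h)/(1 + L) (j(h, L) = -4*(h + 15)/(L + 1) = -4*(15 + h)/(1 + L))
j(Y(-4, 3), 7) + (70 + 121)*310 = 4*(-15 - 1*2)/(1 + 7) + (70 + 121)*310 = 4*(-15 - 2)/8 + 191*310 = 4*(1/8)*(-17) + 59210 = -17/2 + 59210 = 118403/2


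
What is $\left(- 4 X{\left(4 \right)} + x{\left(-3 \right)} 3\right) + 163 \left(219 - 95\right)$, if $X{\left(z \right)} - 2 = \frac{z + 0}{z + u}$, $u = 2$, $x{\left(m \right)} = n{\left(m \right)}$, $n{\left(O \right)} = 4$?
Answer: $\frac{60640}{3} \approx 20213.0$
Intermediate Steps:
$x{\left(m \right)} = 4$
$X{\left(z \right)} = 2 + \frac{z}{2 + z}$ ($X{\left(z \right)} = 2 + \frac{z + 0}{z + 2} = 2 + \frac{z}{2 + z}$)
$\left(- 4 X{\left(4 \right)} + x{\left(-3 \right)} 3\right) + 163 \left(219 - 95\right) = \left(- 4 \frac{4 + 3 \cdot 4}{2 + 4} + 4 \cdot 3\right) + 163 \left(219 - 95\right) = \left(- 4 \frac{4 + 12}{6} + 12\right) + 163 \left(219 - 95\right) = \left(- 4 \cdot \frac{1}{6} \cdot 16 + 12\right) + 163 \cdot 124 = \left(\left(-4\right) \frac{8}{3} + 12\right) + 20212 = \left(- \frac{32}{3} + 12\right) + 20212 = \frac{4}{3} + 20212 = \frac{60640}{3}$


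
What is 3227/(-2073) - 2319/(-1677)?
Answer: -201464/1158807 ≈ -0.17385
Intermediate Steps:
3227/(-2073) - 2319/(-1677) = 3227*(-1/2073) - 2319*(-1/1677) = -3227/2073 + 773/559 = -201464/1158807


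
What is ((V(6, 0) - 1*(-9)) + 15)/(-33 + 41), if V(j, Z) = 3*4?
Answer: 9/2 ≈ 4.5000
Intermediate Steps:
V(j, Z) = 12
((V(6, 0) - 1*(-9)) + 15)/(-33 + 41) = ((12 - 1*(-9)) + 15)/(-33 + 41) = ((12 + 9) + 15)/8 = (21 + 15)/8 = (1/8)*36 = 9/2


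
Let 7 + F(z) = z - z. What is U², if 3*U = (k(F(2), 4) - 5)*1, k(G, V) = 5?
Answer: 0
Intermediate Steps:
F(z) = -7 (F(z) = -7 + (z - z) = -7 + 0 = -7)
U = 0 (U = ((5 - 5)*1)/3 = (0*1)/3 = (⅓)*0 = 0)
U² = 0² = 0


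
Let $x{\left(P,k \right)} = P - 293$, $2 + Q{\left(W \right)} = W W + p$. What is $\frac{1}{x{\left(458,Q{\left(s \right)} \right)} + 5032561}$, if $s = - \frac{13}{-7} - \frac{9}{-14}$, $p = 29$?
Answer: $\frac{1}{5032726} \approx 1.987 \cdot 10^{-7}$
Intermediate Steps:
$s = \frac{5}{2}$ ($s = \left(-13\right) \left(- \frac{1}{7}\right) - - \frac{9}{14} = \frac{13}{7} + \frac{9}{14} = \frac{5}{2} \approx 2.5$)
$Q{\left(W \right)} = 27 + W^{2}$ ($Q{\left(W \right)} = -2 + \left(W W + 29\right) = -2 + \left(W^{2} + 29\right) = -2 + \left(29 + W^{2}\right) = 27 + W^{2}$)
$x{\left(P,k \right)} = -293 + P$
$\frac{1}{x{\left(458,Q{\left(s \right)} \right)} + 5032561} = \frac{1}{\left(-293 + 458\right) + 5032561} = \frac{1}{165 + 5032561} = \frac{1}{5032726}$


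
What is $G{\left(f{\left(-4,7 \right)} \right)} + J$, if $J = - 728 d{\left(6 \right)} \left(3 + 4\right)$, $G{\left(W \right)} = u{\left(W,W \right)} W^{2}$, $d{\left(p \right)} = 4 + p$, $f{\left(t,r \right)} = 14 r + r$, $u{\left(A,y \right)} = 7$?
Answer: $26215$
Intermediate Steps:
$f{\left(t,r \right)} = 15 r$
$G{\left(W \right)} = 7 W^{2}$
$J = -50960$ ($J = - 728 \left(4 + 6\right) \left(3 + 4\right) = - 728 \cdot 10 \cdot 7 = \left(-728\right) 70 = -50960$)
$G{\left(f{\left(-4,7 \right)} \right)} + J = 7 \left(15 \cdot 7\right)^{2} - 50960 = 7 \cdot 105^{2} - 50960 = 7 \cdot 11025 - 50960 = 77175 - 50960 = 26215$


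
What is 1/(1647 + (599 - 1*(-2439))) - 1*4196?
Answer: -19658259/4685 ≈ -4196.0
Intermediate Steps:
1/(1647 + (599 - 1*(-2439))) - 1*4196 = 1/(1647 + (599 + 2439)) - 4196 = 1/(1647 + 3038) - 4196 = 1/4685 - 4196 = -19658259/4685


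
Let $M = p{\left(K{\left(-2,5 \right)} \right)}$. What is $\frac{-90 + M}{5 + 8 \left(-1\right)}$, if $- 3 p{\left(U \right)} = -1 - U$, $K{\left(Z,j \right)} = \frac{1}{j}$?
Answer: $\frac{448}{15} \approx 29.867$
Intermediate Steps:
$p{\left(U \right)} = \frac{1}{3} + \frac{U}{3}$ ($p{\left(U \right)} = - \frac{-1 - U}{3} = \frac{1}{3} + \frac{U}{3}$)
$M = \frac{2}{5}$ ($M = \frac{1}{3} + \frac{1}{3 \cdot 5} = \frac{1}{3} + \frac{1}{3} \cdot \frac{1}{5} = \frac{1}{3} + \frac{1}{15} = \frac{2}{5} \approx 0.4$)
$\frac{-90 + M}{5 + 8 \left(-1\right)} = \frac{-90 + \frac{2}{5}}{5 + 8 \left(-1\right)} = - \frac{448}{5 \left(5 - 8\right)} = - \frac{448}{5 \left(-3\right)} = \left(- \frac{448}{5}\right) \left(- \frac{1}{3}\right) = \frac{448}{15}$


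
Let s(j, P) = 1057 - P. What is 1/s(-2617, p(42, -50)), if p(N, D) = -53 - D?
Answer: 1/1060 ≈ 0.00094340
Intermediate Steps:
1/s(-2617, p(42, -50)) = 1/(1057 - (-53 - 1*(-50))) = 1/(1057 - (-53 + 50)) = 1/(1057 - 1*(-3)) = 1/(1057 + 3) = 1/1060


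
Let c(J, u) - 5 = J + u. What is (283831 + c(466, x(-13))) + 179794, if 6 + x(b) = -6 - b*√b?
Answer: 464084 + 13*I*√13 ≈ 4.6408e+5 + 46.872*I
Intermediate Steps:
x(b) = -12 - b^(3/2) (x(b) = -6 + (-6 - b*√b) = -6 + (-6 - b^(3/2)) = -12 - b^(3/2))
c(J, u) = 5 + J + u (c(J, u) = 5 + (J + u) = 5 + J + u)
(283831 + c(466, x(-13))) + 179794 = (283831 + (5 + 466 + (-12 - (-13)^(3/2)))) + 179794 = (283831 + (5 + 466 + (-12 - (-13)*I*√13))) + 179794 = (283831 + (5 + 466 + (-12 + 13*I*√13))) + 179794 = (283831 + (459 + 13*I*√13)) + 179794 = (284290 + 13*I*√13) + 179794 = 464084 + 13*I*√13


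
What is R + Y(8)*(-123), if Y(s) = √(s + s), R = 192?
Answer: -300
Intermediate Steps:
Y(s) = √2*√s (Y(s) = √(2*s) = √2*√s)
R + Y(8)*(-123) = 192 + (√2*√8)*(-123) = 192 + (√2*(2*√2))*(-123) = 192 + 4*(-123) = 192 - 492 = -300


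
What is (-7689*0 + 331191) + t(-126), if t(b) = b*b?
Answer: 347067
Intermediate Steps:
t(b) = b²
(-7689*0 + 331191) + t(-126) = (-7689*0 + 331191) + (-126)² = (0 + 331191) + 15876 = 331191 + 15876 = 347067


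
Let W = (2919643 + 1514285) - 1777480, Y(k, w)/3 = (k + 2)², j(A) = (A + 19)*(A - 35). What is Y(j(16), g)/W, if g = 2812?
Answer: 1318707/2656448 ≈ 0.49642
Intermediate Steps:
j(A) = (-35 + A)*(19 + A) (j(A) = (19 + A)*(-35 + A) = (-35 + A)*(19 + A))
Y(k, w) = 3*(2 + k)² (Y(k, w) = 3*(k + 2)² = 3*(2 + k)²)
W = 2656448 (W = 4433928 - 1777480 = 2656448)
Y(j(16), g)/W = (3*(2 + (-665 + 16² - 16*16))²)/2656448 = (3*(2 + (-665 + 256 - 256))²)*(1/2656448) = (3*(2 - 665)²)*(1/2656448) = (3*(-663)²)*(1/2656448) = (3*439569)*(1/2656448) = 1318707*(1/2656448) = 1318707/2656448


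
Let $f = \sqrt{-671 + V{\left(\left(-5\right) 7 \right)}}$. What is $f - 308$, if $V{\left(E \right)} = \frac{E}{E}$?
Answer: $-308 + i \sqrt{670} \approx -308.0 + 25.884 i$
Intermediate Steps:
$V{\left(E \right)} = 1$
$f = i \sqrt{670}$ ($f = \sqrt{-671 + 1} = \sqrt{-670} = i \sqrt{670} \approx 25.884 i$)
$f - 308 = i \sqrt{670} - 308 = -308 + i \sqrt{670}$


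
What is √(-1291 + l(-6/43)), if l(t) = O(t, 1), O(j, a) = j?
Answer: I*√2387317/43 ≈ 35.932*I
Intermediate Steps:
l(t) = t
√(-1291 + l(-6/43)) = √(-1291 - 6/43) = √(-55519/43) = I*√2387317/43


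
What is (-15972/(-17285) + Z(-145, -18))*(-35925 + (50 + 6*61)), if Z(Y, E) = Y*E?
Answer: -1602514849398/17285 ≈ -9.2711e+7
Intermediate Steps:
Z(Y, E) = E*Y
(-15972/(-17285) + Z(-145, -18))*(-35925 + (50 + 6*61)) = (-15972/(-17285) - 18*(-145))*(-35925 + (50 + 6*61)) = (-15972*(-1/17285) + 2610)*(-35925 + (50 + 366)) = (15972/17285 + 2610)*(-35925 + 416) = (45129822/17285)*(-35509) = -1602514849398/17285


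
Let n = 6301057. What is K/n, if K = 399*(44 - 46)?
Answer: -114/900151 ≈ -0.00012665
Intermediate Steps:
K = -798 (K = 399*(-2) = -798)
K/n = -798/6301057 = -798*1/6301057 = -114/900151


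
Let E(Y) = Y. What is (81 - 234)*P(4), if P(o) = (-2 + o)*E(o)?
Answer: -1224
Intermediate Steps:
P(o) = o*(-2 + o) (P(o) = (-2 + o)*o = o*(-2 + o))
(81 - 234)*P(4) = (81 - 234)*(4*(-2 + 4)) = -612*2 = -153*8 = -1224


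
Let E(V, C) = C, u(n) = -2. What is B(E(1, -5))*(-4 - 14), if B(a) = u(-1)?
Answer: 36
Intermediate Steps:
B(a) = -2
B(E(1, -5))*(-4 - 14) = -2*(-4 - 14) = -2*(-18) = 36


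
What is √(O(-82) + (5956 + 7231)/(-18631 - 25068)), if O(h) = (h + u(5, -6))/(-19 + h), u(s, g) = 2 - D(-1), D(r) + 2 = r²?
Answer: √9358304022066/4413599 ≈ 0.69312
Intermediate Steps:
D(r) = -2 + r²
u(s, g) = 3 (u(s, g) = 2 - (-2 + (-1)²) = 2 - (-2 + 1) = 2 - 1*(-1) = 2 + 1 = 3)
O(h) = (3 + h)/(-19 + h) (O(h) = (h + 3)/(-19 + h) = (3 + h)/(-19 + h))
√(O(-82) + (5956 + 7231)/(-18631 - 25068)) = √((3 - 82)/(-19 - 82) + (5956 + 7231)/(-18631 - 25068)) = √(-79/(-101) + 13187/(-43699)) = √(-1/101*(-79) + 13187*(-1/43699)) = √(79/101 - 13187/43699) = √(2120334/4413599) = √9358304022066/4413599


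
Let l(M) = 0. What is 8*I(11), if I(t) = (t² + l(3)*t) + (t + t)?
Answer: 1144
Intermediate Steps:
I(t) = t² + 2*t (I(t) = (t² + 0*t) + (t + t) = (t² + 0) + 2*t = t² + 2*t)
8*I(11) = 8*(11*(2 + 11)) = 8*(11*13) = 8*143 = 1144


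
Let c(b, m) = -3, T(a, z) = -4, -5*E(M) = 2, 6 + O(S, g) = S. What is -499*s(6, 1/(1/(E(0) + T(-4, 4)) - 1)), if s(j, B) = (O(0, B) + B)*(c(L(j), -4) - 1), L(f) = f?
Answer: -367264/27 ≈ -13602.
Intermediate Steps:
O(S, g) = -6 + S
E(M) = -2/5 (E(M) = -1/5*2 = -2/5)
s(j, B) = 24 - 4*B (s(j, B) = ((-6 + 0) + B)*(-3 - 1) = (-6 + B)*(-4) = 24 - 4*B)
-499*s(6, 1/(1/(E(0) + T(-4, 4)) - 1)) = -499*(24 - 4/(1/(-2/5 - 4) - 1)) = -499*(24 - 4/(1/(-22/5) - 1)) = -499*(24 - 4/(-5/22 - 1)) = -499*(24 - 4/(-27/22)) = -499*(24 - 4*(-22/27)) = -499*(24 + 88/27) = -499*736/27 = -367264/27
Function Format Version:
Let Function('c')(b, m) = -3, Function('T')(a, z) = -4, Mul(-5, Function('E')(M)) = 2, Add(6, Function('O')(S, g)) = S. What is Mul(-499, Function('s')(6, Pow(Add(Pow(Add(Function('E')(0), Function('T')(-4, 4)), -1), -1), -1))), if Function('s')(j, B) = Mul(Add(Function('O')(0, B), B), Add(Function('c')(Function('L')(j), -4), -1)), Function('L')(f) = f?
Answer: Rational(-367264, 27) ≈ -13602.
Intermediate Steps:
Function('O')(S, g) = Add(-6, S)
Function('E')(M) = Rational(-2, 5) (Function('E')(M) = Mul(Rational(-1, 5), 2) = Rational(-2, 5))
Function('s')(j, B) = Add(24, Mul(-4, B)) (Function('s')(j, B) = Mul(Add(Add(-6, 0), B), Add(-3, -1)) = Mul(Add(-6, B), -4) = Add(24, Mul(-4, B)))
Mul(-499, Function('s')(6, Pow(Add(Pow(Add(Function('E')(0), Function('T')(-4, 4)), -1), -1), -1))) = Mul(-499, Add(24, Mul(-4, Pow(Add(Pow(Add(Rational(-2, 5), -4), -1), -1), -1)))) = Mul(-499, Add(24, Mul(-4, Pow(Add(Pow(Rational(-22, 5), -1), -1), -1)))) = Mul(-499, Add(24, Mul(-4, Pow(Add(Rational(-5, 22), -1), -1)))) = Mul(-499, Add(24, Mul(-4, Pow(Rational(-27, 22), -1)))) = Mul(-499, Add(24, Mul(-4, Rational(-22, 27)))) = Mul(-499, Add(24, Rational(88, 27))) = Mul(-499, Rational(736, 27)) = Rational(-367264, 27)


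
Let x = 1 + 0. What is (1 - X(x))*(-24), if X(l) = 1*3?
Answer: 48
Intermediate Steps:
x = 1
X(l) = 3
(1 - X(x))*(-24) = (1 - 1*3)*(-24) = (1 - 3)*(-24) = -2*(-24) = 48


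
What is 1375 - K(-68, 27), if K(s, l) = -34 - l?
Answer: 1436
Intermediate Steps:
1375 - K(-68, 27) = 1375 - (-34 - 1*27) = 1375 - (-34 - 27) = 1375 - 1*(-61) = 1375 + 61 = 1436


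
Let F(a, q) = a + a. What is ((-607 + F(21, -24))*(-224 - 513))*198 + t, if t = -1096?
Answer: 82447094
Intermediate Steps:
F(a, q) = 2*a
((-607 + F(21, -24))*(-224 - 513))*198 + t = ((-607 + 2*21)*(-224 - 513))*198 - 1096 = ((-607 + 42)*(-737))*198 - 1096 = -565*(-737)*198 - 1096 = 416405*198 - 1096 = 82448190 - 1096 = 82447094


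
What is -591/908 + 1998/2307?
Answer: 150249/698252 ≈ 0.21518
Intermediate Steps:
-591/908 + 1998/2307 = -591*1/908 + 1998*(1/2307) = -591/908 + 666/769 = 150249/698252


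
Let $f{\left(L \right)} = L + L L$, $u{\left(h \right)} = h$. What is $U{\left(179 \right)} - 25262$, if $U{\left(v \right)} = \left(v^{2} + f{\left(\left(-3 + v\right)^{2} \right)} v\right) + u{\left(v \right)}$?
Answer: $171758302766$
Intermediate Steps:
$f{\left(L \right)} = L + L^{2}$
$U{\left(v \right)} = v + v^{2} + v \left(-3 + v\right)^{2} \left(1 + \left(-3 + v\right)^{2}\right)$ ($U{\left(v \right)} = \left(v^{2} + \left(-3 + v\right)^{2} \left(1 + \left(-3 + v\right)^{2}\right) v\right) + v = \left(v^{2} + v \left(-3 + v\right)^{2} \left(1 + \left(-3 + v\right)^{2}\right)\right) + v = v + v^{2} + v \left(-3 + v\right)^{2} \left(1 + \left(-3 + v\right)^{2}\right)$)
$U{\left(179 \right)} - 25262 = 179 \left(1 + 179 + \left(-3 + 179\right)^{2} \left(1 + \left(-3 + 179\right)^{2}\right)\right) - 25262 = 179 \left(1 + 179 + 176^{2} \left(1 + 176^{2}\right)\right) - 25262 = 179 \left(1 + 179 + 30976 \left(1 + 30976\right)\right) - 25262 = 179 \left(1 + 179 + 30976 \cdot 30977\right) - 25262 = 179 \left(1 + 179 + 959543552\right) - 25262 = 179 \cdot 959543732 - 25262 = 171758328028 - 25262 = 171758302766$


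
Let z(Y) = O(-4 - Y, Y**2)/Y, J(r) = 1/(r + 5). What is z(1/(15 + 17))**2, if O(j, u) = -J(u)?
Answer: 1073741824/26224641 ≈ 40.944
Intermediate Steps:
J(r) = 1/(5 + r)
O(j, u) = -1/(5 + u)
z(Y) = -1/(Y*(5 + Y**2)) (z(Y) = (-1/(5 + Y**2))/Y = -1/(Y*(5 + Y**2)))
z(1/(15 + 17))**2 = (-1/((1/(15 + 17))*(5 + (1/(15 + 17))**2)))**2 = (-1/((1/32)*(5 + (1/32)**2)))**2 = (-1/(1/32*(5 + (1/32)**2)))**2 = (-1*32/(5 + 1/1024))**2 = (-1*32/5121/1024)**2 = (-1*32*1024/5121)**2 = (-32768/5121)**2 = 1073741824/26224641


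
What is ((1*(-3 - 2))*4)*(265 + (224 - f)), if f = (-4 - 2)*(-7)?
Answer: -8940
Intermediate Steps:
f = 42 (f = -6*(-7) = 42)
((1*(-3 - 2))*4)*(265 + (224 - f)) = ((1*(-3 - 2))*4)*(265 + (224 - 1*42)) = ((1*(-5))*4)*(265 + (224 - 42)) = (-5*4)*(265 + 182) = -20*447 = -8940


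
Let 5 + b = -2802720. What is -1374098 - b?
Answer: 1428627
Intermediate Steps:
b = -2802725 (b = -5 - 2802720 = -2802725)
-1374098 - b = -1374098 - 1*(-2802725) = -1374098 + 2802725 = 1428627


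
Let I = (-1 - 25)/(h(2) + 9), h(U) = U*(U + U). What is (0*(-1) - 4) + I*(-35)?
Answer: 842/17 ≈ 49.529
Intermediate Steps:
h(U) = 2*U² (h(U) = U*(2*U) = 2*U²)
I = -26/17 (I = (-1 - 25)/(2*2² + 9) = -26/(2*4 + 9) = -26/(8 + 9) = -26/17 ≈ -1.5294)
(0*(-1) - 4) + I*(-35) = (0*(-1) - 4) - 26/17*(-35) = (0 - 4) + 910/17 = -4 + 910/17 = 842/17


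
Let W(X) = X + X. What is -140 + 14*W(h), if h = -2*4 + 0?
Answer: -364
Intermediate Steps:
h = -8 (h = -8 + 0 = -8)
W(X) = 2*X
-140 + 14*W(h) = -140 + 14*(2*(-8)) = -140 + 14*(-16) = -140 - 224 = -364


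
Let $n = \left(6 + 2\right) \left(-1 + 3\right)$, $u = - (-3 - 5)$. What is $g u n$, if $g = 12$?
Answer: $1536$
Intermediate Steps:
$u = 8$ ($u = \left(-1\right) \left(-8\right) = 8$)
$n = 16$ ($n = 8 \cdot 2 = 16$)
$g u n = 12 \cdot 8 \cdot 16 = 96 \cdot 16 = 1536$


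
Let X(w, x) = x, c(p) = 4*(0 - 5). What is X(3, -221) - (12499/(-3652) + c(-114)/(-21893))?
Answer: -17396097589/79953236 ≈ -217.58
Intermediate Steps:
c(p) = -20 (c(p) = 4*(-5) = -20)
X(3, -221) - (12499/(-3652) + c(-114)/(-21893)) = -221 - (12499/(-3652) - 20/(-21893)) = -221 - (12499*(-1/3652) - 20*(-1/21893)) = -221 - (-12499/3652 + 20/21893) = -221 - 1*(-273567567/79953236) = -221 + 273567567/79953236 = -17396097589/79953236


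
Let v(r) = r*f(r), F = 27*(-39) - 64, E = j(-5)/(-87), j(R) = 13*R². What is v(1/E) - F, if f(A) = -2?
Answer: 363199/325 ≈ 1117.5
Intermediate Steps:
E = -325/87 (E = (13*(-5)²)/(-87) = (13*25)*(-1/87) = 325*(-1/87) = -325/87 ≈ -3.7356)
F = -1117 (F = -1053 - 64 = -1117)
v(r) = -2*r (v(r) = r*(-2) = -2*r)
v(1/E) - F = -2/(-325/87) - 1*(-1117) = -2*(-87/325) + 1117 = 174/325 + 1117 = 363199/325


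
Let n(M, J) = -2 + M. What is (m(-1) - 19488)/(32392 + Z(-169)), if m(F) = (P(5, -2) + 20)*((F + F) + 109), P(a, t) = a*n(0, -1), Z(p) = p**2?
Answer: -18418/60953 ≈ -0.30217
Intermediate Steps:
P(a, t) = -2*a (P(a, t) = a*(-2 + 0) = a*(-2) = -2*a)
m(F) = 1090 + 20*F (m(F) = (-2*5 + 20)*((F + F) + 109) = (-10 + 20)*(2*F + 109) = 10*(109 + 2*F) = 1090 + 20*F)
(m(-1) - 19488)/(32392 + Z(-169)) = ((1090 + 20*(-1)) - 19488)/(32392 + (-169)**2) = ((1090 - 20) - 19488)/(32392 + 28561) = (1070 - 19488)/60953 = -18418*1/60953 = -18418/60953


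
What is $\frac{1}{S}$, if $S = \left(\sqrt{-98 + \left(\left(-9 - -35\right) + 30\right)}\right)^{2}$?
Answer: $- \frac{1}{42} \approx -0.02381$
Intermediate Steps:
$S = -42$ ($S = \left(\sqrt{-98 + \left(\left(-9 + 35\right) + 30\right)}\right)^{2} = \left(\sqrt{-98 + \left(26 + 30\right)}\right)^{2} = \left(\sqrt{-98 + 56}\right)^{2} = \left(\sqrt{-42}\right)^{2} = \left(i \sqrt{42}\right)^{2} = -42$)
$\frac{1}{S} = \frac{1}{-42} = - \frac{1}{42}$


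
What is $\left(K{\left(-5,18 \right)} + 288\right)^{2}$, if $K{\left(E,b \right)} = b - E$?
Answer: $96721$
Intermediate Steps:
$\left(K{\left(-5,18 \right)} + 288\right)^{2} = \left(\left(18 - -5\right) + 288\right)^{2} = \left(\left(18 + 5\right) + 288\right)^{2} = \left(23 + 288\right)^{2} = 311^{2} = 96721$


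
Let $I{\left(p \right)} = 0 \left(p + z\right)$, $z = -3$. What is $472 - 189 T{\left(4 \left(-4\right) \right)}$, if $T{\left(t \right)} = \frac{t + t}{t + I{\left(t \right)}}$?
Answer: $94$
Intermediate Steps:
$I{\left(p \right)} = 0$ ($I{\left(p \right)} = 0 \left(p - 3\right) = 0 \left(-3 + p\right) = 0$)
$T{\left(t \right)} = 2$ ($T{\left(t \right)} = \frac{t + t}{t + 0} = \frac{2 t}{t} = 2$)
$472 - 189 T{\left(4 \left(-4\right) \right)} = 472 - 378 = 94$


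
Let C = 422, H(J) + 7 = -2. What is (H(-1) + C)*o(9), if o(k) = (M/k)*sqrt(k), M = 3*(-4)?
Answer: -1652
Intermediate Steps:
H(J) = -9 (H(J) = -7 - 2 = -9)
M = -12
o(k) = -12/sqrt(k) (o(k) = (-12/k)*sqrt(k) = -12/sqrt(k))
(H(-1) + C)*o(9) = (-9 + 422)*(-12/sqrt(9)) = 413*(-12*1/3) = 413*(-4) = -1652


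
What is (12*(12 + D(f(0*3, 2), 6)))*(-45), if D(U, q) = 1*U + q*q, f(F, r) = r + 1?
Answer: -27540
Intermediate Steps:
f(F, r) = 1 + r
D(U, q) = U + q²
(12*(12 + D(f(0*3, 2), 6)))*(-45) = (12*(12 + ((1 + 2) + 6²)))*(-45) = (12*(12 + (3 + 36)))*(-45) = (12*(12 + 39))*(-45) = (12*51)*(-45) = 612*(-45) = -27540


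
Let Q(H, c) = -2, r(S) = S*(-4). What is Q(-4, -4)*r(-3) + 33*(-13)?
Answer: -453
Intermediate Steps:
r(S) = -4*S
Q(-4, -4)*r(-3) + 33*(-13) = -(-8)*(-3) + 33*(-13) = -2*12 - 429 = -24 - 429 = -453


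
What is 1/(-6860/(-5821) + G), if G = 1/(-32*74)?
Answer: 13784128/16238659 ≈ 0.84885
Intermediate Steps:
G = -1/2368 (G = 1/(-2368) = -1/2368 ≈ -0.00042230)
1/(-6860/(-5821) + G) = 1/(-6860/(-5821) - 1/2368) = 1/(-6860*(-1/5821) - 1/2368) = 1/(6860/5821 - 1/2368) = 1/(16238659/13784128) = 13784128/16238659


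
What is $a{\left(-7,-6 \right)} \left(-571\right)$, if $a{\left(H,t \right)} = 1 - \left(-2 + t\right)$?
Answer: $-5139$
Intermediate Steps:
$a{\left(H,t \right)} = 3 - t$ ($a{\left(H,t \right)} = 1 - \left(-2 + t\right) = 3 - t$)
$a{\left(-7,-6 \right)} \left(-571\right) = \left(3 - -6\right) \left(-571\right) = \left(3 + 6\right) \left(-571\right) = 9 \left(-571\right) = -5139$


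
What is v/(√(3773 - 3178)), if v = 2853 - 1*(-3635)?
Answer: 6488*√595/595 ≈ 265.98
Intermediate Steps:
v = 6488 (v = 2853 + 3635 = 6488)
v/(√(3773 - 3178)) = 6488/(√(3773 - 3178)) = 6488/(√595) = 6488*(√595/595) = 6488*√595/595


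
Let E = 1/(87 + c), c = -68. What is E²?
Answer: 1/361 ≈ 0.0027701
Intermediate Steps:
E = 1/19 (E = 1/(87 - 68) = 1/19 ≈ 0.052632)
E² = (1/19)² = 1/361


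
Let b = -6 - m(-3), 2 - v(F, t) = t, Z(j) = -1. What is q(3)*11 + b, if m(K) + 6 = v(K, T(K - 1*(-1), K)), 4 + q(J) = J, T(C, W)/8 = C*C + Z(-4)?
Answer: 11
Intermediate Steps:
T(C, W) = -8 + 8*C**2 (T(C, W) = 8*(C*C - 1) = 8*(C**2 - 1) = 8*(-1 + C**2) = -8 + 8*C**2)
v(F, t) = 2 - t
q(J) = -4 + J
m(K) = 4 - 8*(1 + K)**2 (m(K) = -6 + (2 - (-8 + 8*(K - 1*(-1))**2)) = -6 + (2 - (-8 + 8*(K + 1)**2)) = -6 + (2 - (-8 + 8*(1 + K)**2)) = -6 + (2 + (8 - 8*(1 + K)**2)) = -6 + (10 - 8*(1 + K)**2) = 4 - 8*(1 + K)**2)
b = 22 (b = -6 - (4 - 8*(1 - 3)**2) = -6 - (4 - 8*(-2)**2) = -6 - (4 - 8*4) = -6 - (4 - 32) = -6 - 1*(-28) = -6 + 28 = 22)
q(3)*11 + b = (-4 + 3)*11 + 22 = -1*11 + 22 = -11 + 22 = 11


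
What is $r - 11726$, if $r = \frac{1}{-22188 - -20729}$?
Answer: $- \frac{17108235}{1459} \approx -11726.0$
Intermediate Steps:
$r = - \frac{1}{1459}$ ($r = \frac{1}{-22188 + 20729} = \frac{1}{-1459} = - \frac{1}{1459} \approx -0.0006854$)
$r - 11726 = - \frac{1}{1459} - 11726 = - \frac{17108235}{1459}$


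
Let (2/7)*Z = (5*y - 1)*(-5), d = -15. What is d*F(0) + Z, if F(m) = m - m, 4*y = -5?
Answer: 1015/8 ≈ 126.88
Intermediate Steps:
y = -5/4 (y = (¼)*(-5) = -5/4 ≈ -1.2500)
F(m) = 0
Z = 1015/8 (Z = 7*((5*(-5/4) - 1)*(-5))/2 = 7*((-25/4 - 1)*(-5))/2 = 7*(-29/4*(-5))/2 = (7/2)*(145/4) = 1015/8 ≈ 126.88)
d*F(0) + Z = -15*0 + 1015/8 = 0 + 1015/8 = 1015/8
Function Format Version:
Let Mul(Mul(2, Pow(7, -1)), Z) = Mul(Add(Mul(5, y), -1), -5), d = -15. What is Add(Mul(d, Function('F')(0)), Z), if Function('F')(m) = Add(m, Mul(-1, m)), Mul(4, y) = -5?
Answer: Rational(1015, 8) ≈ 126.88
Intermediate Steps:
y = Rational(-5, 4) (y = Mul(Rational(1, 4), -5) = Rational(-5, 4) ≈ -1.2500)
Function('F')(m) = 0
Z = Rational(1015, 8) (Z = Mul(Rational(7, 2), Mul(Add(Mul(5, Rational(-5, 4)), -1), -5)) = Mul(Rational(7, 2), Mul(Add(Rational(-25, 4), -1), -5)) = Mul(Rational(7, 2), Mul(Rational(-29, 4), -5)) = Mul(Rational(7, 2), Rational(145, 4)) = Rational(1015, 8) ≈ 126.88)
Add(Mul(d, Function('F')(0)), Z) = Add(Mul(-15, 0), Rational(1015, 8)) = Add(0, Rational(1015, 8)) = Rational(1015, 8)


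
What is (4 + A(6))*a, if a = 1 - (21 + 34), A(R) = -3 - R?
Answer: 270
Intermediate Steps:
a = -54 (a = 1 - 1*55 = 1 - 55 = -54)
(4 + A(6))*a = (4 + (-3 - 1*6))*(-54) = (4 + (-3 - 6))*(-54) = (4 - 9)*(-54) = -5*(-54) = 270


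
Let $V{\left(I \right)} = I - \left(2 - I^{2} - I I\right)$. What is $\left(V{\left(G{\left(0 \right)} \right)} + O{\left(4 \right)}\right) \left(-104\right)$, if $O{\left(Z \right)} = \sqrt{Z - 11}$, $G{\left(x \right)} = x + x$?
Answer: $208 - 104 i \sqrt{7} \approx 208.0 - 275.16 i$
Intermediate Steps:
$G{\left(x \right)} = 2 x$
$O{\left(Z \right)} = \sqrt{-11 + Z}$
$V{\left(I \right)} = -2 + I + 2 I^{2}$ ($V{\left(I \right)} = I + \left(\left(I^{2} + I^{2}\right) - 2\right) = I + \left(2 I^{2} - 2\right) = I + \left(-2 + 2 I^{2}\right) = -2 + I + 2 I^{2}$)
$\left(V{\left(G{\left(0 \right)} \right)} + O{\left(4 \right)}\right) \left(-104\right) = \left(\left(-2 + 2 \cdot 0 + 2 \left(2 \cdot 0\right)^{2}\right) + \sqrt{-11 + 4}\right) \left(-104\right) = \left(\left(-2 + 0 + 2 \cdot 0^{2}\right) + \sqrt{-7}\right) \left(-104\right) = \left(\left(-2 + 0 + 2 \cdot 0\right) + i \sqrt{7}\right) \left(-104\right) = \left(\left(-2 + 0 + 0\right) + i \sqrt{7}\right) \left(-104\right) = \left(-2 + i \sqrt{7}\right) \left(-104\right) = 208 - 104 i \sqrt{7}$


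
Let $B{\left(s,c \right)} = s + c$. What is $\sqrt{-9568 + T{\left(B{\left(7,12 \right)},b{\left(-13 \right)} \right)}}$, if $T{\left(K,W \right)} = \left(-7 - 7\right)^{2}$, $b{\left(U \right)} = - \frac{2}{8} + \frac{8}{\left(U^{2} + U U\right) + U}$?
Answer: $2 i \sqrt{2343} \approx 96.809 i$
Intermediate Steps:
$B{\left(s,c \right)} = c + s$
$b{\left(U \right)} = - \frac{1}{4} + \frac{8}{U + 2 U^{2}}$ ($b{\left(U \right)} = \left(-2\right) \frac{1}{8} + \frac{8}{\left(U^{2} + U^{2}\right) + U} = - \frac{1}{4} + \frac{8}{2 U^{2} + U} = - \frac{1}{4} + \frac{8}{U + 2 U^{2}}$)
$T{\left(K,W \right)} = 196$ ($T{\left(K,W \right)} = \left(-14\right)^{2} = 196$)
$\sqrt{-9568 + T{\left(B{\left(7,12 \right)},b{\left(-13 \right)} \right)}} = \sqrt{-9568 + 196} = \sqrt{-9372} = 2 i \sqrt{2343}$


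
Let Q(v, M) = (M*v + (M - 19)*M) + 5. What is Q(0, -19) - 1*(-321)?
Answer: 1048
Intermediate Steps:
Q(v, M) = 5 + M*v + M*(-19 + M) (Q(v, M) = (M*v + (-19 + M)*M) + 5 = (M*v + M*(-19 + M)) + 5 = 5 + M*v + M*(-19 + M))
Q(0, -19) - 1*(-321) = (5 + (-19)² - 19*(-19) - 19*0) - 1*(-321) = (5 + 361 + 361 + 0) + 321 = 727 + 321 = 1048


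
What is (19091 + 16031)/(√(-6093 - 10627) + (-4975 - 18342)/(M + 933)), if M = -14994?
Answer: 677359456242/194487273977 - 1633889662344*I*√1045/194487273977 ≈ 3.4828 - 271.57*I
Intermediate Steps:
(19091 + 16031)/(√(-6093 - 10627) + (-4975 - 18342)/(M + 933)) = (19091 + 16031)/(√(-6093 - 10627) + (-4975 - 18342)/(-14994 + 933)) = 35122/(√(-16720) - 23317/(-14061)) = 35122/(4*I*√1045 - 23317*(-1/14061)) = 35122/(4*I*√1045 + 23317/14061) = 35122/(23317/14061 + 4*I*√1045)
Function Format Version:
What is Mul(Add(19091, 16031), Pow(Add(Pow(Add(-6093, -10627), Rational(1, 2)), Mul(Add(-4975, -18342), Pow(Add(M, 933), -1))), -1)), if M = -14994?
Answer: Add(Rational(677359456242, 194487273977), Mul(Rational(-1633889662344, 194487273977), I, Pow(1045, Rational(1, 2)))) ≈ Add(3.4828, Mul(-271.57, I))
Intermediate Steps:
Mul(Add(19091, 16031), Pow(Add(Pow(Add(-6093, -10627), Rational(1, 2)), Mul(Add(-4975, -18342), Pow(Add(M, 933), -1))), -1)) = Mul(Add(19091, 16031), Pow(Add(Pow(Add(-6093, -10627), Rational(1, 2)), Mul(Add(-4975, -18342), Pow(Add(-14994, 933), -1))), -1)) = Mul(35122, Pow(Add(Pow(-16720, Rational(1, 2)), Mul(-23317, Pow(-14061, -1))), -1)) = Mul(35122, Pow(Add(Mul(4, I, Pow(1045, Rational(1, 2))), Mul(-23317, Rational(-1, 14061))), -1)) = Mul(35122, Pow(Add(Mul(4, I, Pow(1045, Rational(1, 2))), Rational(23317, 14061)), -1)) = Mul(35122, Pow(Add(Rational(23317, 14061), Mul(4, I, Pow(1045, Rational(1, 2)))), -1))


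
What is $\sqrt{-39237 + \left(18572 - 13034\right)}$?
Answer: $i \sqrt{33699} \approx 183.57 i$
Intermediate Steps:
$\sqrt{-39237 + \left(18572 - 13034\right)} = \sqrt{-39237 + 5538} = \sqrt{-33699} = i \sqrt{33699}$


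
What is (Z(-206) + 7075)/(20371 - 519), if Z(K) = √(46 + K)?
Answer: 7075/19852 + I*√10/4963 ≈ 0.35639 + 0.00063717*I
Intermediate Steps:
(Z(-206) + 7075)/(20371 - 519) = (√(46 - 206) + 7075)/(20371 - 519) = (√(-160) + 7075)/19852 = (4*I*√10 + 7075)*(1/19852) = (7075 + 4*I*√10)*(1/19852) = 7075/19852 + I*√10/4963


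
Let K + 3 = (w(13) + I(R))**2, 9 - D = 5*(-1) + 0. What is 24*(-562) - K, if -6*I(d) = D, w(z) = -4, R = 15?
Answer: -121726/9 ≈ -13525.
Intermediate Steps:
D = 14 (D = 9 - (5*(-1) + 0) = 9 - (-5 + 0) = 9 - 1*(-5) = 9 + 5 = 14)
I(d) = -7/3 (I(d) = -1/6*14 = -7/3)
K = 334/9 (K = -3 + (-4 - 7/3)**2 = -3 + (-19/3)**2 = -3 + 361/9 = 334/9 ≈ 37.111)
24*(-562) - K = 24*(-562) - 1*334/9 = -13488 - 334/9 = -121726/9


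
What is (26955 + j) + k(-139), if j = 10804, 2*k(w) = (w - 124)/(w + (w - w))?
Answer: 10497265/278 ≈ 37760.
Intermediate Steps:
k(w) = (-124 + w)/(2*w) (k(w) = ((w - 124)/(w + (w - w)))/2 = ((-124 + w)/(w + 0))/2 = ((-124 + w)/w)/2 = (-124 + w)/(2*w))
(26955 + j) + k(-139) = (26955 + 10804) + (½)*(-124 - 139)/(-139) = 37759 + (½)*(-1/139)*(-263) = 37759 + 263/278 = 10497265/278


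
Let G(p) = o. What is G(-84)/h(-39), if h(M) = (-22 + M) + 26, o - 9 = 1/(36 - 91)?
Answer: -494/1925 ≈ -0.25662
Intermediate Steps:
o = 494/55 (o = 9 + 1/(36 - 91) = 9 + 1/(-55) = 9 - 1/55 = 494/55 ≈ 8.9818)
h(M) = 4 + M
G(p) = 494/55
G(-84)/h(-39) = 494/(55*(4 - 39)) = (494/55)/(-35) = (494/55)*(-1/35) = -494/1925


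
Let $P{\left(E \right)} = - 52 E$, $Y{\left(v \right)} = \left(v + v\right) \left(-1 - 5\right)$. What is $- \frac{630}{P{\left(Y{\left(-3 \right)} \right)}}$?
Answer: $\frac{35}{104} \approx 0.33654$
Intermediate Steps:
$Y{\left(v \right)} = - 12 v$ ($Y{\left(v \right)} = 2 v \left(-6\right) = - 12 v$)
$- \frac{630}{P{\left(Y{\left(-3 \right)} \right)}} = - \frac{630}{\left(-52\right) \left(\left(-12\right) \left(-3\right)\right)} = - \frac{630}{\left(-52\right) 36} = - \frac{630}{-1872} = \left(-630\right) \left(- \frac{1}{1872}\right) = \frac{35}{104}$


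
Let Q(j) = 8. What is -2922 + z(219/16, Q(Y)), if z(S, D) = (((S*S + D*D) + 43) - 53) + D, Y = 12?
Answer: -684199/256 ≈ -2672.7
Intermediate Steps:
z(S, D) = -10 + D + D² + S² (z(S, D) = (((S² + D²) + 43) - 53) + D = (((D² + S²) + 43) - 53) + D = ((43 + D² + S²) - 53) + D = (-10 + D² + S²) + D = -10 + D + D² + S²)
-2922 + z(219/16, Q(Y)) = -2922 + (-10 + 8 + 8² + (219/16)²) = -2922 + (-10 + 8 + 64 + (219*(1/16))²) = -2922 + (-10 + 8 + 64 + (219/16)²) = -2922 + (-10 + 8 + 64 + 47961/256) = -2922 + 63833/256 = -684199/256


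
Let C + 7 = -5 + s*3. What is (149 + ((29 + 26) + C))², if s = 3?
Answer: 40401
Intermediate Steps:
C = -3 (C = -7 + (-5 + 3*3) = -7 + (-5 + 9) = -7 + 4 = -3)
(149 + ((29 + 26) + C))² = (149 + ((29 + 26) - 3))² = (149 + (55 - 3))² = (149 + 52)² = 201² = 40401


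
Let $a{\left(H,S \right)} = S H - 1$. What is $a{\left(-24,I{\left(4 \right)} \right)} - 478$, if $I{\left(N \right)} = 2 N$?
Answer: $-671$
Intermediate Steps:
$a{\left(H,S \right)} = -1 + H S$ ($a{\left(H,S \right)} = H S - 1 = -1 + H S$)
$a{\left(-24,I{\left(4 \right)} \right)} - 478 = \left(-1 - 24 \cdot 2 \cdot 4\right) - 478 = \left(-1 - 192\right) - 478 = -193 - 478 = -671$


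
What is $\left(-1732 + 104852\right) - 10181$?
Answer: $92939$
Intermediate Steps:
$\left(-1732 + 104852\right) - 10181 = 103120 - 10181 = 92939$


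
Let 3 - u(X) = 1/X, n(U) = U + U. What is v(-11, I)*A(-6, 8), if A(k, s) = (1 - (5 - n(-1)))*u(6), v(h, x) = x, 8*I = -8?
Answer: 17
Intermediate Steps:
I = -1 (I = (⅛)*(-8) = -1)
n(U) = 2*U
u(X) = 3 - 1/X
A(k, s) = -17 (A(k, s) = (1 - (5 - 2*(-1)))*(3 - 1/6) = (1 - (5 - 1*(-2)))*(3 - 1*⅙) = (1 - (5 + 2))*(3 - ⅙) = (1 - 1*7)*(17/6) = (1 - 7)*(17/6) = -6*17/6 = -17)
v(-11, I)*A(-6, 8) = -1*(-17) = 17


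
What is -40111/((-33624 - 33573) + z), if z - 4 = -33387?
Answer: 40111/100580 ≈ 0.39880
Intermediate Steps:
z = -33383 (z = 4 - 33387 = -33383)
-40111/((-33624 - 33573) + z) = -40111/((-33624 - 33573) - 33383) = -40111/(-67197 - 33383) = -40111/(-100580) = -40111*(-1/100580) = 40111/100580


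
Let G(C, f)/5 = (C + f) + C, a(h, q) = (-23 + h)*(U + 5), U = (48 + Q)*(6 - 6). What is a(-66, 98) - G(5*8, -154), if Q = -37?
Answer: -75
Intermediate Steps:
U = 0 (U = (48 - 37)*(6 - 6) = 11*0 = 0)
a(h, q) = -115 + 5*h (a(h, q) = (-23 + h)*(0 + 5) = (-23 + h)*5 = -115 + 5*h)
G(C, f) = 5*f + 10*C (G(C, f) = 5*((C + f) + C) = 5*(f + 2*C) = 5*f + 10*C)
a(-66, 98) - G(5*8, -154) = (-115 + 5*(-66)) - (5*(-154) + 10*(5*8)) = (-115 - 330) - (-770 + 10*40) = -445 - (-770 + 400) = -445 - 1*(-370) = -445 + 370 = -75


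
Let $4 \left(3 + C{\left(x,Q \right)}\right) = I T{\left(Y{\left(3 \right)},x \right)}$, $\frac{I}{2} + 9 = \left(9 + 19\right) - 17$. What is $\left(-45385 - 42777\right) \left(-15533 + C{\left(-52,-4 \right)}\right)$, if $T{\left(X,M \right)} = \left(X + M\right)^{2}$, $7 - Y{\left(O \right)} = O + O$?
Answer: $1140375470$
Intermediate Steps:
$Y{\left(O \right)} = 7 - 2 O$ ($Y{\left(O \right)} = 7 - \left(O + O\right) = 7 - 2 O$)
$T{\left(X,M \right)} = \left(M + X\right)^{2}$
$I = 4$ ($I = -18 + 2 \left(\left(9 + 19\right) - 17\right) = -18 + 2 \left(28 - 17\right) = -18 + 2 \cdot 11 = -18 + 22 = 4$)
$C{\left(x,Q \right)} = -3 + \left(1 + x\right)^{2}$ ($C{\left(x,Q \right)} = -3 + \frac{4 \left(x + \left(7 - 6\right)\right)^{2}}{4} = -3 + \frac{4 \left(x + 1\right)^{2}}{4} = -3 + \frac{4 \left(1 + x\right)^{2}}{4} = -3 + \left(1 + x\right)^{2}$)
$\left(-45385 - 42777\right) \left(-15533 + C{\left(-52,-4 \right)}\right) = \left(-45385 - 42777\right) \left(-15533 - \left(3 - \left(1 - 52\right)^{2}\right)\right) = - 88162 \left(-15533 - \left(3 - \left(-51\right)^{2}\right)\right) = - 88162 \left(-15533 + \left(-3 + 2601\right)\right) = - 88162 \left(-15533 + 2598\right) = \left(-88162\right) \left(-12935\right) = 1140375470$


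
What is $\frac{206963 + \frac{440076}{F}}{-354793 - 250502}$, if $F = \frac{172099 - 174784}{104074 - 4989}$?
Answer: $\frac{2869948987}{108347805} \approx 26.488$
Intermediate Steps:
$F = - \frac{537}{19817}$ ($F = - \frac{2685}{99085} = \left(-2685\right) \frac{1}{99085} = - \frac{537}{19817} \approx -0.027098$)
$\frac{206963 + \frac{440076}{F}}{-354793 - 250502} = \frac{206963 + \frac{440076}{- \frac{537}{19817}}}{-354793 - 250502} = \frac{206963 + 440076 \left(- \frac{19817}{537}\right)}{-354793 - 250502} = \frac{206963 - \frac{2906995364}{179}}{-605295} = \left(- \frac{2869948987}{179}\right) \left(- \frac{1}{605295}\right) = \frac{2869948987}{108347805}$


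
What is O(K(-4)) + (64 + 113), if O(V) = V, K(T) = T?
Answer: 173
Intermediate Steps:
O(K(-4)) + (64 + 113) = -4 + (64 + 113) = -4 + 177 = 173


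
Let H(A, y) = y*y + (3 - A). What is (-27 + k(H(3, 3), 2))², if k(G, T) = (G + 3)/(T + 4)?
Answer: 625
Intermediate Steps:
H(A, y) = 3 + y² - A (H(A, y) = y² + (3 - A) = 3 + y² - A)
k(G, T) = (3 + G)/(4 + T)
(-27 + k(H(3, 3), 2))² = (-27 + (3 + (3 + 3² - 1*3))/(4 + 2))² = (-27 + (3 + (3 + 9 - 3))/6)² = (-27 + (3 + 9)/6)² = (-27 + (⅙)*12)² = (-27 + 2)² = (-25)² = 625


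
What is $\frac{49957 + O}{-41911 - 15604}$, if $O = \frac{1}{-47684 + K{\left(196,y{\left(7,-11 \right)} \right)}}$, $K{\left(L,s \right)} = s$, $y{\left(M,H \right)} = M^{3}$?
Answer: $- \frac{2365014336}{2722817615} \approx -0.86859$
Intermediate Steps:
$O = - \frac{1}{47341}$ ($O = \frac{1}{-47684 + 7^{3}} = \frac{1}{-47684 + 343} = \frac{1}{-47341} = - \frac{1}{47341} \approx -2.1123 \cdot 10^{-5}$)
$\frac{49957 + O}{-41911 - 15604} = \frac{49957 - \frac{1}{47341}}{-41911 - 15604} = \frac{2365014336}{47341 \left(-57515\right)} = \frac{2365014336}{47341} \left(- \frac{1}{57515}\right) = - \frac{2365014336}{2722817615}$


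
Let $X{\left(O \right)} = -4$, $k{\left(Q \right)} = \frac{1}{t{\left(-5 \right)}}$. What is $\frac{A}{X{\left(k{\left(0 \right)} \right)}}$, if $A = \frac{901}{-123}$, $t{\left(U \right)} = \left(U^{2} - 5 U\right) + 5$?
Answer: $\frac{901}{492} \approx 1.8313$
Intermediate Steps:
$t{\left(U \right)} = 5 + U^{2} - 5 U$
$A = - \frac{901}{123}$ ($A = 901 \left(- \frac{1}{123}\right) = - \frac{901}{123} \approx -7.3252$)
$k{\left(Q \right)} = \frac{1}{55}$ ($k{\left(Q \right)} = \frac{1}{5 + \left(-5\right)^{2} - -25} = \frac{1}{5 + 25 + 25} = \frac{1}{55}$)
$\frac{A}{X{\left(k{\left(0 \right)} \right)}} = - \frac{901}{123 \left(-4\right)} = \left(- \frac{901}{123}\right) \left(- \frac{1}{4}\right) = \frac{901}{492}$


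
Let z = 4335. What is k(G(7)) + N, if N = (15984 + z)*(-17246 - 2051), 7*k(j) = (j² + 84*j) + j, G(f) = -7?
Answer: -392095821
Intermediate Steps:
k(j) = j²/7 + 85*j/7 (k(j) = ((j² + 84*j) + j)/7 = (j² + 85*j)/7 = j²/7 + 85*j/7)
N = -392095743 (N = (15984 + 4335)*(-17246 - 2051) = 20319*(-19297) = -392095743)
k(G(7)) + N = (⅐)*(-7)*(85 - 7) - 392095743 = (⅐)*(-7)*78 - 392095743 = -78 - 392095743 = -392095821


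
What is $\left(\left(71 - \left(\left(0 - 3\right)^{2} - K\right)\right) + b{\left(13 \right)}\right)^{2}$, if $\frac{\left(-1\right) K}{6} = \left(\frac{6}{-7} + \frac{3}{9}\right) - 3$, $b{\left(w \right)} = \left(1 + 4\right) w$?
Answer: $\frac{1075369}{49} \approx 21946.0$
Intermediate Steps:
$b{\left(w \right)} = 5 w$
$K = \frac{148}{7}$ ($K = - 6 \left(\left(\frac{6}{-7} + \frac{3}{9}\right) - 3\right) = - 6 \left(\left(6 \left(- \frac{1}{7}\right) + 3 \cdot \frac{1}{9}\right) - 3\right) = - 6 \left(\left(- \frac{6}{7} + \frac{1}{3}\right) - 3\right) = - 6 \left(- \frac{11}{21} - 3\right) = \left(-6\right) \left(- \frac{74}{21}\right) = \frac{148}{7} \approx 21.143$)
$\left(\left(71 - \left(\left(0 - 3\right)^{2} - K\right)\right) + b{\left(13 \right)}\right)^{2} = \left(\left(71 - \left(\left(0 - 3\right)^{2} - \frac{148}{7}\right)\right) + 5 \cdot 13\right)^{2} = \left(\left(71 - \left(\left(-3\right)^{2} - \frac{148}{7}\right)\right) + 65\right)^{2} = \left(\left(71 - \left(9 - \frac{148}{7}\right)\right) + 65\right)^{2} = \left(\left(71 - - \frac{85}{7}\right) + 65\right)^{2} = \left(\left(71 + \frac{85}{7}\right) + 65\right)^{2} = \left(\frac{582}{7} + 65\right)^{2} = \left(\frac{1037}{7}\right)^{2} = \frac{1075369}{49}$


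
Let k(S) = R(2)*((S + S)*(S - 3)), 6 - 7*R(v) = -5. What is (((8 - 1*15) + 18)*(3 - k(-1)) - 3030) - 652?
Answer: -26511/7 ≈ -3787.3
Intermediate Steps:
R(v) = 11/7 (R(v) = 6/7 - ⅐*(-5) = 6/7 + 5/7 = 11/7)
k(S) = 22*S*(-3 + S)/7 (k(S) = 11*((S + S)*(S - 3))/7 = 11*((2*S)*(-3 + S))/7 = 11*(2*S*(-3 + S))/7 = 22*S*(-3 + S)/7)
(((8 - 1*15) + 18)*(3 - k(-1)) - 3030) - 652 = (((8 - 1*15) + 18)*(3 - 22*(-1)*(-3 - 1)/7) - 3030) - 652 = (((8 - 15) + 18)*(3 - 22*(-1)*(-4)/7) - 3030) - 652 = ((-7 + 18)*(3 - 1*88/7) - 3030) - 652 = (11*(3 - 88/7) - 3030) - 652 = (11*(-67/7) - 3030) - 652 = (-737/7 - 3030) - 652 = -21947/7 - 652 = -26511/7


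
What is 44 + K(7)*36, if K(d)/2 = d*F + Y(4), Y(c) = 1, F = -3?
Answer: -1396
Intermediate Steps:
K(d) = 2 - 6*d (K(d) = 2*(d*(-3) + 1) = 2*(-3*d + 1) = 2*(1 - 3*d) = 2 - 6*d)
44 + K(7)*36 = 44 + (2 - 6*7)*36 = 44 + (2 - 42)*36 = 44 - 40*36 = 44 - 1440 = -1396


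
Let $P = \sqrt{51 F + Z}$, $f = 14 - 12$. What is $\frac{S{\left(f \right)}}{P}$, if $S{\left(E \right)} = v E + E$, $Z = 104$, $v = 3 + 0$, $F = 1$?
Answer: $\frac{8 \sqrt{155}}{155} \approx 0.64258$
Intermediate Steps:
$v = 3$
$f = 2$ ($f = 14 - 12 = 2$)
$S{\left(E \right)} = 4 E$ ($S{\left(E \right)} = 3 E + E = 4 E$)
$P = \sqrt{155}$ ($P = \sqrt{51 \cdot 1 + 104} = \sqrt{51 + 104} = \sqrt{155} \approx 12.45$)
$\frac{S{\left(f \right)}}{P} = \frac{4 \cdot 2}{\sqrt{155}} = 8 \frac{\sqrt{155}}{155} = \frac{8 \sqrt{155}}{155}$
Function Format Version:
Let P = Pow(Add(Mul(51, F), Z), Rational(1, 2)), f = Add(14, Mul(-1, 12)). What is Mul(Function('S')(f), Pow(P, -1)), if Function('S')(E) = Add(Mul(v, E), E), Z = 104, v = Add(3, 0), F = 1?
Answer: Mul(Rational(8, 155), Pow(155, Rational(1, 2))) ≈ 0.64258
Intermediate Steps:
v = 3
f = 2 (f = Add(14, -12) = 2)
Function('S')(E) = Mul(4, E) (Function('S')(E) = Add(Mul(3, E), E) = Mul(4, E))
P = Pow(155, Rational(1, 2)) (P = Pow(Add(Mul(51, 1), 104), Rational(1, 2)) = Pow(Add(51, 104), Rational(1, 2)) = Pow(155, Rational(1, 2)) ≈ 12.450)
Mul(Function('S')(f), Pow(P, -1)) = Mul(Mul(4, 2), Pow(Pow(155, Rational(1, 2)), -1)) = Mul(8, Mul(Rational(1, 155), Pow(155, Rational(1, 2)))) = Mul(Rational(8, 155), Pow(155, Rational(1, 2)))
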